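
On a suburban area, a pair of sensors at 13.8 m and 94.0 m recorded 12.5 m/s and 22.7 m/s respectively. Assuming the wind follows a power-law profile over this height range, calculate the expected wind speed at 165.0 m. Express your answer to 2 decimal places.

First find α: α = ln(V₂/V₁)/ln(z₂/z₁) = ln(22.7/12.5)/ln(94.0/13.8) = 0.59664/1.91863 = 0.3110
Extrapolate from 94.0 m to 165.0 m: V₃ = 22.7 × (165.0/94.0)^0.3110 = 22.7 × 1.1912 = 27.0404 m/s

27.04 m/s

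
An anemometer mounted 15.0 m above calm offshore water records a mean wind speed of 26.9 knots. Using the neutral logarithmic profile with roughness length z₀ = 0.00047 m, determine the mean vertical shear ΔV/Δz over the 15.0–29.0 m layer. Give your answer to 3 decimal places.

0.122 knots/m

Log law: V₂ = V₁ · ln(z₂/z₀)/ln(z₁/z₀) = 26.9 × 11.0301/10.3708 = 28.6100 knots
ΔV/Δz = (28.6100 − 26.9)/(29.0 − 15.0) = 1.7100/14.0000 = 0.12214 knots/m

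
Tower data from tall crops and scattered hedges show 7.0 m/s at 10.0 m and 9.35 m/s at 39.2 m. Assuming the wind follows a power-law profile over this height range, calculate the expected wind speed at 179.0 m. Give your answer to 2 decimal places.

First find α: α = ln(V₂/V₁)/ln(z₂/z₁) = ln(9.35/7.0)/ln(39.2/10.0) = 0.28947/1.36609 = 0.2119
Extrapolate from 39.2 m to 179.0 m: V₃ = 9.35 × (179.0/39.2)^0.2119 = 9.35 × 1.3796 = 12.8994 m/s

12.90 m/s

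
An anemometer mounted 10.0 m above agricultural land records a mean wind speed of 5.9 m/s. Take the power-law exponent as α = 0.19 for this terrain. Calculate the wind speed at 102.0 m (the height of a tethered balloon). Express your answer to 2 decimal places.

Power-law profile: V₂ = V₁ · (z₂/z₁)^α
V₂ = 5.9 × (102.0/10.0)^0.19 = 5.9 × (10.2000)^0.19
    = 5.9 × 1.5547 = 9.1725 m/s

9.17 m/s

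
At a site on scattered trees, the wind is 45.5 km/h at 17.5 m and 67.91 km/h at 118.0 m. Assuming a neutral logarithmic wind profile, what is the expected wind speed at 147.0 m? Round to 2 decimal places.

70.49 km/h

Log law: V ∝ ln(z/z₀). From the pair, with r = V₁/V₂ = 0.67000,
ln z₀ = (ln z₁ − r·ln z₂)/(1 − r) = (2.8622 − 0.67000×4.7707)/0.33000 = -1.0127 → z₀ = 0.3632 m
V₃ = V₁ · ln(z₃/z₀)/ln(z₁/z₀) = 45.5 × 6.0031/3.8749 = 70.4903 km/h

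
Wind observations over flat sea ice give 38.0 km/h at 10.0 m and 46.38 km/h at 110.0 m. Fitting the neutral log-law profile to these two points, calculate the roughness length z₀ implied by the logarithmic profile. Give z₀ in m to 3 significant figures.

z₀ ≈ 0.000190 m

Log law: V(z) ∝ ln(z/z₀). With r = V₁/V₂ = 38.0/46.38 = 0.81932,
r · ln(z₂/z₀) = ln(z₁/z₀) ⇒ ln z₀ = (ln z₁ − r·ln z₂)/(1 − r)
ln z₀ = (2.30259 − 0.81932×4.70048) / 0.18068 = -8.5709
z₀ = exp(-8.5709) = 0.0001895 m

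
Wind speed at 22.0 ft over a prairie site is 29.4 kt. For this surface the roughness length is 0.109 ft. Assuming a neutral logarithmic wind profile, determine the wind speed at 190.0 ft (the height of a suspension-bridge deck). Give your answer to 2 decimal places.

Log law: V(z) ∝ ln(z/z₀), so V₂/V₁ = ln(z₂/z₀) / ln(z₁/z₀).
ln(190.0/0.109) = 7.4634, ln(22.0/0.109) = 5.3074
V₂ = 29.4 × 7.4634/5.3074 = 29.4 × 1.4062 = 41.3428 kt

41.34 kt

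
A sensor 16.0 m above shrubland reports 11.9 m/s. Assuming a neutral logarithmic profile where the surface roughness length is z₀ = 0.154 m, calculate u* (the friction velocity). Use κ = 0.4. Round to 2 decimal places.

u* ≈ 1.03 m/s

Log law: V(z) = (u*/κ) · ln(z/z₀) ⇒ u* = κ · V / ln(z/z₀)
u* = 0.4 × 11.9 / ln(16.0/0.154) = 0.4 × 11.9 / 4.6434
   = 4.7600 / 4.6434 = 1.0251 m/s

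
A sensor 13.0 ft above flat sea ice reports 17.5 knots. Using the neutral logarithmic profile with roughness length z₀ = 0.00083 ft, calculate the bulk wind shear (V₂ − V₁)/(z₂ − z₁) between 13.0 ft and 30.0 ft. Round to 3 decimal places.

Log law: V₂ = V₁ · ln(z₂/z₀)/ln(z₁/z₀) = 17.5 × 10.4953/9.6590 = 19.0151 knots
ΔV/Δz = (19.0151 − 17.5)/(30.0 − 13.0) = 1.5151/17.0000 = 0.08912 knots/ft

0.089 knots/ft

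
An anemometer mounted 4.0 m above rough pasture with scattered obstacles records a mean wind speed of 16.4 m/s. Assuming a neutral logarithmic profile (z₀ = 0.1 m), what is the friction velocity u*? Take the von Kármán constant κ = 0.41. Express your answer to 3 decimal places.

u* ≈ 1.823 m/s

Log law: V(z) = (u*/κ) · ln(z/z₀) ⇒ u* = κ · V / ln(z/z₀)
u* = 0.41 × 16.4 / ln(4.0/0.1) = 0.41 × 16.4 / 3.6889
   = 6.7240 / 3.6889 = 1.8228 m/s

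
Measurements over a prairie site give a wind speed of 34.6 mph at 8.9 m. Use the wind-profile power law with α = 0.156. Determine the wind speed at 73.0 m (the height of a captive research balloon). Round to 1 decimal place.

48.0 mph

Power-law profile: V₂ = V₁ · (z₂/z₁)^α
V₂ = 34.6 × (73.0/8.9)^0.156 = 34.6 × (8.2022)^0.156
    = 34.6 × 1.3886 = 48.0452 mph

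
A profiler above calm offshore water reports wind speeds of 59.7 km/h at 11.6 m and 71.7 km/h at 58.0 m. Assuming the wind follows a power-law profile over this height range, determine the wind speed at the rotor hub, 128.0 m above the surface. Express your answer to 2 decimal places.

78.46 km/h

First find α: α = ln(V₂/V₁)/ln(z₂/z₁) = ln(71.7/59.7)/ln(58.0/11.6) = 0.18316/1.60944 = 0.1138
Extrapolate from 58.0 m to 128.0 m: V₃ = 71.7 × (128.0/58.0)^0.1138 = 71.7 × 1.0943 = 78.4590 km/h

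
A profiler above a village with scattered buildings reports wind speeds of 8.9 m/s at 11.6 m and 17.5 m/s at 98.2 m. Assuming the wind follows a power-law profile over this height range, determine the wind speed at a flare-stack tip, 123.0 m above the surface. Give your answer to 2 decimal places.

18.79 m/s

First find α: α = ln(V₂/V₁)/ln(z₂/z₁) = ln(17.5/8.9)/ln(98.2/11.6) = 0.67615/2.13600 = 0.3165
Extrapolate from 98.2 m to 123.0 m: V₃ = 17.5 × (123.0/98.2)^0.3165 = 17.5 × 1.0739 = 18.7929 m/s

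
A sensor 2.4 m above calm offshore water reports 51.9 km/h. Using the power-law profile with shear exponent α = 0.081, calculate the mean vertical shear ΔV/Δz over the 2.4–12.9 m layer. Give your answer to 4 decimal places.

Power law: V₂ = V₁ · (z₂/z₁)^α = 51.9 × (5.3750)^0.081 = 59.4741 km/h
ΔV/Δz = (59.4741 − 51.9)/(12.9 − 2.4) = 7.5741/10.5000 = 0.72134 km/h/m

0.7213 km/h/m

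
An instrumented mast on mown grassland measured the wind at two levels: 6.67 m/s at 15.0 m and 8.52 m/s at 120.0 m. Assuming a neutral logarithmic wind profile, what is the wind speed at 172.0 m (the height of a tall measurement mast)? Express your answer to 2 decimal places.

Log law: V ∝ ln(z/z₀). From the pair, with r = V₁/V₂ = 0.78286,
ln z₀ = (ln z₁ − r·ln z₂)/(1 − r) = (2.7081 − 0.78286×4.7875)/0.21714 = -4.7892 → z₀ = 0.008319 m
V₃ = V₁ · ln(z₃/z₀)/ln(z₁/z₀) = 6.67 × 9.9367/7.4972 = 8.8403 m/s

8.84 m/s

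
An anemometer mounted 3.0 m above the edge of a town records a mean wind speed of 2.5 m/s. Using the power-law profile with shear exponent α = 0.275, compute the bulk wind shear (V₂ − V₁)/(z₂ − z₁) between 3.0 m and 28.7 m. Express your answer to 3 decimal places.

Power law: V₂ = V₁ · (z₂/z₁)^α = 2.5 × (9.5667)^0.275 = 4.6521 m/s
ΔV/Δz = (4.6521 − 2.5)/(28.7 − 3.0) = 2.1521/25.7000 = 0.08374 m/s/m

0.084 m/s/m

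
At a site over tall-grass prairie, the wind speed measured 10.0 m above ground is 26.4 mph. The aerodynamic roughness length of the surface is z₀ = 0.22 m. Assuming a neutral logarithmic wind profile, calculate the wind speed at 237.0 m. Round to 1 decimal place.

48.3 mph

Log law: V(z) ∝ ln(z/z₀), so V₂/V₁ = ln(z₂/z₀) / ln(z₁/z₀).
ln(237.0/0.22) = 6.9822, ln(10.0/0.22) = 3.8167
V₂ = 26.4 × 6.9822/3.8167 = 26.4 × 1.8294 = 48.2954 mph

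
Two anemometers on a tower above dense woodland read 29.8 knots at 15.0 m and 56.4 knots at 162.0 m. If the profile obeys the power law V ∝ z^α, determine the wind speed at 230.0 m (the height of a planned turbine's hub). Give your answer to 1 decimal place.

62.0 knots

First find α: α = ln(V₂/V₁)/ln(z₂/z₁) = ln(56.4/29.8)/ln(162.0/15.0) = 0.63796/2.37955 = 0.2681
Extrapolate from 162.0 m to 230.0 m: V₃ = 56.4 × (230.0/162.0)^0.2681 = 56.4 × 1.0985 = 61.9566 knots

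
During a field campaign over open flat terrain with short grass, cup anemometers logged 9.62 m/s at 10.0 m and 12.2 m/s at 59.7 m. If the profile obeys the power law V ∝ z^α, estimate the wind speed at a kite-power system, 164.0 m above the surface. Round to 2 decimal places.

First find α: α = ln(V₂/V₁)/ln(z₂/z₁) = ln(12.2/9.62)/ln(59.7/10.0) = 0.23759/1.78675 = 0.1330
Extrapolate from 59.7 m to 164.0 m: V₃ = 12.2 × (164.0/59.7)^0.1330 = 12.2 × 1.1438 = 13.9546 m/s

13.95 m/s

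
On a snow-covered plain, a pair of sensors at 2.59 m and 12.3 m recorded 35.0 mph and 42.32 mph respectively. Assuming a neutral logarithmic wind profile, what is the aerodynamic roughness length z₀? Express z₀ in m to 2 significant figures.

z₀ ≈ 0.0015 m

Log law: V(z) ∝ ln(z/z₀). With r = V₁/V₂ = 35.0/42.32 = 0.82703,
r · ln(z₂/z₀) = ln(z₁/z₀) ⇒ ln z₀ = (ln z₁ − r·ln z₂)/(1 − r)
ln z₀ = (0.95166 − 0.82703×2.50960) / 0.17297 = -6.4975
z₀ = exp(-6.4975) = 0.001507 m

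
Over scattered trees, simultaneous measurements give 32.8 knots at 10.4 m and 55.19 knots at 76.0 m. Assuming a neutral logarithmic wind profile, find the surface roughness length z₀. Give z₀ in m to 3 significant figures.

Log law: V(z) ∝ ln(z/z₀). With r = V₁/V₂ = 32.8/55.19 = 0.59431,
r · ln(z₂/z₀) = ln(z₁/z₀) ⇒ ln z₀ = (ln z₁ − r·ln z₂)/(1 − r)
ln z₀ = (2.34181 − 0.59431×4.33073) / 0.40569 = -0.5719
z₀ = exp(-0.5719) = 0.5645 m

z₀ ≈ 0.564 m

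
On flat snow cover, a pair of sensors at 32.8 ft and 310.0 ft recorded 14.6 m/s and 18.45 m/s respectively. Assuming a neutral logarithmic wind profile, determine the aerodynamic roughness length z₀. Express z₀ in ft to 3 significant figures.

Log law: V(z) ∝ ln(z/z₀). With r = V₁/V₂ = 14.6/18.45 = 0.79133,
r · ln(z₂/z₀) = ln(z₁/z₀) ⇒ ln z₀ = (ln z₁ − r·ln z₂)/(1 − r)
ln z₀ = (3.49043 − 0.79133×5.73657) / 0.20867 = -5.0274
z₀ = exp(-5.0274) = 0.006556 ft

z₀ ≈ 0.00656 ft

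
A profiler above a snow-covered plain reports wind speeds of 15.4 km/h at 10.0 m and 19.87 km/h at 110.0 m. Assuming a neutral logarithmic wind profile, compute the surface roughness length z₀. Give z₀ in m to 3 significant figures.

z₀ ≈ 0.00258 m

Log law: V(z) ∝ ln(z/z₀). With r = V₁/V₂ = 15.4/19.87 = 0.77504,
r · ln(z₂/z₀) = ln(z₁/z₀) ⇒ ln z₀ = (ln z₁ − r·ln z₂)/(1 − r)
ln z₀ = (2.30259 − 0.77504×4.70048) / 0.22496 = -5.9586
z₀ = exp(-5.9586) = 0.002583 m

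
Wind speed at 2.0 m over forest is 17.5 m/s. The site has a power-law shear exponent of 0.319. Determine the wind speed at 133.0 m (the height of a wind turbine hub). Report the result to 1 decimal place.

Power-law profile: V₂ = V₁ · (z₂/z₁)^α
V₂ = 17.5 × (133.0/2.0)^0.319 = 17.5 × (66.5000)^0.319
    = 17.5 × 3.8149 = 66.7603 m/s

66.8 m/s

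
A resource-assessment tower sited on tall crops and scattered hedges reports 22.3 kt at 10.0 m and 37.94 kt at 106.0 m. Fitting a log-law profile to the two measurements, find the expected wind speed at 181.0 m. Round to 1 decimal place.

41.5 kt

Log law: V ∝ ln(z/z₀). From the pair, with r = V₁/V₂ = 0.58777,
ln z₀ = (ln z₁ − r·ln z₂)/(1 − r) = (2.3026 − 0.58777×4.6634)/0.41223 = -1.0636 → z₀ = 0.3452 m
V₃ = V₁ · ln(z₃/z₀)/ln(z₁/z₀) = 22.3 × 6.2621/3.3662 = 41.4846 kt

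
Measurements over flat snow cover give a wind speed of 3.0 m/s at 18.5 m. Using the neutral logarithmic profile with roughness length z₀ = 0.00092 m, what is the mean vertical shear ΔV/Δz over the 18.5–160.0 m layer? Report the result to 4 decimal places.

0.0046 m/s/m

Log law: V₂ = V₁ · ln(z₂/z₀)/ln(z₁/z₀) = 3.0 × 12.0663/9.9089 = 3.6532 m/s
ΔV/Δz = (3.6532 − 3.0)/(160.0 − 18.5) = 0.6532/141.5000 = 0.00462 m/s/m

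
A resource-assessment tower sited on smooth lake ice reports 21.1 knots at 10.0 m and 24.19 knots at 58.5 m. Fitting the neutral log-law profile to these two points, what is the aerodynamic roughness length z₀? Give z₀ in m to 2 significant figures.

Log law: V(z) ∝ ln(z/z₀). With r = V₁/V₂ = 21.1/24.19 = 0.87226,
r · ln(z₂/z₀) = ln(z₁/z₀) ⇒ ln z₀ = (ln z₁ − r·ln z₂)/(1 − r)
ln z₀ = (2.30259 − 0.87226×4.06903) / 0.12774 = -9.7595
z₀ = exp(-9.7595) = 0.00005774 m

z₀ ≈ 0.000058 m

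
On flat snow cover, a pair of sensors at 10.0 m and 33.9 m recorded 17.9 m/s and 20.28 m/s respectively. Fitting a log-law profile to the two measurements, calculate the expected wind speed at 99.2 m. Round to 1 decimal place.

Log law: V ∝ ln(z/z₀). From the pair, with r = V₁/V₂ = 0.88264,
ln z₀ = (ln z₁ − r·ln z₂)/(1 − r) = (2.3026 − 0.88264×3.5234)/0.11736 = -6.8793 → z₀ = 0.001029 m
V₃ = V₁ · ln(z₃/z₀)/ln(z₁/z₀) = 17.9 × 11.4764/9.1819 = 22.3732 m/s

22.4 m/s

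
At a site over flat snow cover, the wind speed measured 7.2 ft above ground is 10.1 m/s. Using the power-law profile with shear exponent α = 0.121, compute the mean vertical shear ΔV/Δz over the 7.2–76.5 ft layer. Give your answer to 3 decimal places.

Power law: V₂ = V₁ · (z₂/z₁)^α = 10.1 × (10.6250)^0.121 = 13.4433 m/s
ΔV/Δz = (13.4433 − 10.1)/(76.5 − 7.2) = 3.3433/69.3000 = 0.04824 m/s/ft

0.048 m/s/ft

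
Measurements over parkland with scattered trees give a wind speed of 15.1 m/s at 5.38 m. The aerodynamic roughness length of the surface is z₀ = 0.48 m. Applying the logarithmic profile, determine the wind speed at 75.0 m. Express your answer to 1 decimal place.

31.6 m/s

Log law: V(z) ∝ ln(z/z₀), so V₂/V₁ = ln(z₂/z₀) / ln(z₁/z₀).
ln(75.0/0.48) = 5.0515, ln(5.38/0.48) = 2.4167
V₂ = 15.1 × 5.0515/2.4167 = 15.1 × 2.0903 = 31.5630 m/s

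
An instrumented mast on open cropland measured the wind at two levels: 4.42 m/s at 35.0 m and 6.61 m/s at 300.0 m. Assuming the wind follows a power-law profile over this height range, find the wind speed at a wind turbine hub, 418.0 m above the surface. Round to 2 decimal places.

7.03 m/s

First find α: α = ln(V₂/V₁)/ln(z₂/z₁) = ln(6.61/4.42)/ln(300.0/35.0) = 0.40244/2.14843 = 0.1873
Extrapolate from 300.0 m to 418.0 m: V₃ = 6.61 × (418.0/300.0)^0.1873 = 6.61 × 1.0641 = 7.0337 m/s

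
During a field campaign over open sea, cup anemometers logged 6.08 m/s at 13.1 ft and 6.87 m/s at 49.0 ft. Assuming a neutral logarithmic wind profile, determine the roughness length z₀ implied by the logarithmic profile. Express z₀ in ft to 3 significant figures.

Log law: V(z) ∝ ln(z/z₀). With r = V₁/V₂ = 6.08/6.87 = 0.88501,
r · ln(z₂/z₀) = ln(z₁/z₀) ⇒ ln z₀ = (ln z₁ − r·ln z₂)/(1 − r)
ln z₀ = (2.57261 − 0.88501×3.89182) / 0.11499 = -7.5803
z₀ = exp(-7.5803) = 0.0005104 ft

z₀ ≈ 0.000510 ft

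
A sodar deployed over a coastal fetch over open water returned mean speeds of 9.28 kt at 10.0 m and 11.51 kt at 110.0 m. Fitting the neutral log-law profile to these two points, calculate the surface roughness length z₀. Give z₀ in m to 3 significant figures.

Log law: V(z) ∝ ln(z/z₀). With r = V₁/V₂ = 9.28/11.51 = 0.80626,
r · ln(z₂/z₀) = ln(z₁/z₀) ⇒ ln z₀ = (ln z₁ − r·ln z₂)/(1 − r)
ln z₀ = (2.30259 − 0.80626×4.70048) / 0.19374 = -7.6761
z₀ = exp(-7.6761) = 0.0004638 m

z₀ ≈ 0.000464 m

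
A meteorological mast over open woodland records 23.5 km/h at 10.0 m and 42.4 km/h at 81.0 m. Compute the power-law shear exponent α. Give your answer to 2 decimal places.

Power law: V₂/V₁ = (z₂/z₁)^α ⇒ α = ln(V₂/V₁) / ln(z₂/z₁)
α = ln(42.4/23.5) / ln(81.0/10.0) = ln(1.8043) / ln(8.1000)
  = 0.59015 / 2.09186 = 0.28212

α ≈ 0.28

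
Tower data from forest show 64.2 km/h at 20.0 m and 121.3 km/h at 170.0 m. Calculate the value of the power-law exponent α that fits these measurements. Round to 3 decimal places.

α ≈ 0.297

Power law: V₂/V₁ = (z₂/z₁)^α ⇒ α = ln(V₂/V₁) / ln(z₂/z₁)
α = ln(121.3/64.2) / ln(170.0/20.0) = ln(1.8894) / ln(8.5000)
  = 0.63626 / 2.14007 = 0.29731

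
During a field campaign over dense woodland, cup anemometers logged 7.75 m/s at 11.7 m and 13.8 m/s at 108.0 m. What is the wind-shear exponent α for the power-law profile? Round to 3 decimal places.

Power law: V₂/V₁ = (z₂/z₁)^α ⇒ α = ln(V₂/V₁) / ln(z₂/z₁)
α = ln(13.8/7.75) / ln(108.0/11.7) = ln(1.7806) / ln(9.2308)
  = 0.57698 / 2.22254 = 0.25960

α ≈ 0.260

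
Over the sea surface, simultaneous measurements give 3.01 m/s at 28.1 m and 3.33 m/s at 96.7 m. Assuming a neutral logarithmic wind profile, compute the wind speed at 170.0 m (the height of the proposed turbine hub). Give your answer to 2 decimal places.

3.48 m/s

Log law: V ∝ ln(z/z₀). From the pair, with r = V₁/V₂ = 0.90390,
ln z₀ = (ln z₁ − r·ln z₂)/(1 − r) = (3.3358 − 0.90390×4.5716)/0.09610 = -8.2889 → z₀ = 0.0002513 m
V₃ = V₁ · ln(z₃/z₀)/ln(z₁/z₀) = 3.01 × 13.4247/11.6247 = 3.4761 m/s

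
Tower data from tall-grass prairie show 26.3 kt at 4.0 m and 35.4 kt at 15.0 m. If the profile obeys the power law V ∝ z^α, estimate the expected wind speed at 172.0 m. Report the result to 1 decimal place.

First find α: α = ln(V₂/V₁)/ln(z₂/z₁) = ln(35.4/26.3)/ln(15.0/4.0) = 0.29714/1.32176 = 0.2248
Extrapolate from 15.0 m to 172.0 m: V₃ = 35.4 × (172.0/15.0)^0.2248 = 35.4 × 1.7305 = 61.2596 kt

61.3 kt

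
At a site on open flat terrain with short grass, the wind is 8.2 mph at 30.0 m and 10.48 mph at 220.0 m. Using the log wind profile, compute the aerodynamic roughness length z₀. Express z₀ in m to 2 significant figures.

Log law: V(z) ∝ ln(z/z₀). With r = V₁/V₂ = 8.2/10.48 = 0.78244,
r · ln(z₂/z₀) = ln(z₁/z₀) ⇒ ln z₀ = (ln z₁ − r·ln z₂)/(1 − r)
ln z₀ = (3.40120 − 0.78244×5.39363) / 0.21756 = -3.7646
z₀ = exp(-3.7646) = 0.02318 m

z₀ ≈ 0.023 m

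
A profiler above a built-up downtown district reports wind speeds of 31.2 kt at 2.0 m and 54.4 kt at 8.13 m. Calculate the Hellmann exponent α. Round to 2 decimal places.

α ≈ 0.40

Power law: V₂/V₁ = (z₂/z₁)^α ⇒ α = ln(V₂/V₁) / ln(z₂/z₁)
α = ln(54.4/31.2) / ln(8.13/2.0) = ln(1.7436) / ln(4.0650)
  = 0.55595 / 1.40241 = 0.39642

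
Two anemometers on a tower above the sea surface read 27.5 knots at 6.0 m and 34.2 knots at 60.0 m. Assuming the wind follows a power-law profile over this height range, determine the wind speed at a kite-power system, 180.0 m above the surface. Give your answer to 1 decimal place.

First find α: α = ln(V₂/V₁)/ln(z₂/z₁) = ln(34.2/27.5)/ln(60.0/6.0) = 0.21804/2.30259 = 0.0947
Extrapolate from 60.0 m to 180.0 m: V₃ = 34.2 × (180.0/60.0)^0.0947 = 34.2 × 1.1096 = 37.9495 knots

37.9 knots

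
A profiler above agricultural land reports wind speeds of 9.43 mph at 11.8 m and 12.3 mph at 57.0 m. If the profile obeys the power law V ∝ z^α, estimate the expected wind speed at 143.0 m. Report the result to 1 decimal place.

14.4 mph

First find α: α = ln(V₂/V₁)/ln(z₂/z₁) = ln(12.3/9.43)/ln(57.0/11.8) = 0.26570/1.57495 = 0.1687
Extrapolate from 57.0 m to 143.0 m: V₃ = 12.3 × (143.0/57.0)^0.1687 = 12.3 × 1.1679 = 14.3647 mph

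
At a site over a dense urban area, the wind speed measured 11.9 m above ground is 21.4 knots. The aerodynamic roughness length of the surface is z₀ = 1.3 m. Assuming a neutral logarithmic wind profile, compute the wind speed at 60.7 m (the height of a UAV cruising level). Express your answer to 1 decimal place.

Log law: V(z) ∝ ln(z/z₀), so V₂/V₁ = ln(z₂/z₀) / ln(z₁/z₀).
ln(60.7/1.3) = 3.8436, ln(11.9/1.3) = 2.2142
V₂ = 21.4 × 3.8436/2.2142 = 21.4 × 1.7359 = 37.1482 knots

37.1 knots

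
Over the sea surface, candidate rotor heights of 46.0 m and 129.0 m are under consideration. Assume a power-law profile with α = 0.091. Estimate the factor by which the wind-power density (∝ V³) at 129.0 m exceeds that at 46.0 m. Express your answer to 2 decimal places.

Speed ratio: V_B/V_A = (z_B/z_A)^α = (129.0/46.0)^0.091 = (2.8043)^0.091 = 1.09838
Power-density ratio: P_B/P_A = (V_B/V_A)³ = (1.09838)³ = 1.32513

1.33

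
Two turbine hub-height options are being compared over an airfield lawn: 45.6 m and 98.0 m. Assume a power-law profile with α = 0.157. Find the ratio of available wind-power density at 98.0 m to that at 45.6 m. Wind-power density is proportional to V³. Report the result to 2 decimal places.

Speed ratio: V_B/V_A = (z_B/z_A)^α = (98.0/45.6)^0.157 = (2.1491)^0.157 = 1.12763
Power-density ratio: P_B/P_A = (V_B/V_A)³ = (1.12763)³ = 1.43382

1.43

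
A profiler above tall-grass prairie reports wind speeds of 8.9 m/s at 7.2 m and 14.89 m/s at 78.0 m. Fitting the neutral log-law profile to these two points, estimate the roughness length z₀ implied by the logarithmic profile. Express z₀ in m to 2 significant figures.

Log law: V(z) ∝ ln(z/z₀). With r = V₁/V₂ = 8.9/14.89 = 0.59772,
r · ln(z₂/z₀) = ln(z₁/z₀) ⇒ ln z₀ = (ln z₁ − r·ln z₂)/(1 − r)
ln z₀ = (1.97408 − 0.59772×4.35671) / 0.40228 = -1.5661
z₀ = exp(-1.5661) = 0.2089 m

z₀ ≈ 0.21 m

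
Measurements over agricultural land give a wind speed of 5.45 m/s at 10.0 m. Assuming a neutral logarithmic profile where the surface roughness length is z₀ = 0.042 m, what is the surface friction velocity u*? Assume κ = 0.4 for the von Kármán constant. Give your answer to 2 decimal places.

Log law: V(z) = (u*/κ) · ln(z/z₀) ⇒ u* = κ · V / ln(z/z₀)
u* = 0.4 × 5.45 / ln(10.0/0.042) = 0.4 × 5.45 / 5.4727
   = 2.1800 / 5.4727 = 0.3983 m/s

u* ≈ 0.40 m/s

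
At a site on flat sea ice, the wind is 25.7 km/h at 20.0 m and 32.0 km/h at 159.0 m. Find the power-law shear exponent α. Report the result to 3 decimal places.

Power law: V₂/V₁ = (z₂/z₁)^α ⇒ α = ln(V₂/V₁) / ln(z₂/z₁)
α = ln(32.0/25.7) / ln(159.0/20.0) = ln(1.2451) / ln(7.9500)
  = 0.21924 / 2.07317 = 0.10575

α ≈ 0.106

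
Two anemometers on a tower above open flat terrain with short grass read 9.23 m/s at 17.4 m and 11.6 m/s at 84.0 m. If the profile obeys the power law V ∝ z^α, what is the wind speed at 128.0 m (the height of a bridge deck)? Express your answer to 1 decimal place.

12.3 m/s

First find α: α = ln(V₂/V₁)/ln(z₂/z₁) = ln(11.6/9.23)/ln(84.0/17.4) = 0.22855/1.57435 = 0.1452
Extrapolate from 84.0 m to 128.0 m: V₃ = 11.6 × (128.0/84.0)^0.1452 = 11.6 × 1.0631 = 12.3314 m/s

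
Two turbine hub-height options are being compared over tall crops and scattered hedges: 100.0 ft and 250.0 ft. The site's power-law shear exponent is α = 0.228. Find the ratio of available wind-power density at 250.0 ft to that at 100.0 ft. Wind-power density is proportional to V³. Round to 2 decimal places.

Speed ratio: V_B/V_A = (z_B/z_A)^α = (250.0/100.0)^0.228 = (2.5000)^0.228 = 1.23234
Power-density ratio: P_B/P_A = (V_B/V_A)³ = (1.23234)³ = 1.87150

1.87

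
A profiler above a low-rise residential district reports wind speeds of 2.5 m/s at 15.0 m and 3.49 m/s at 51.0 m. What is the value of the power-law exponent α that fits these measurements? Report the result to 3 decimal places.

α ≈ 0.273

Power law: V₂/V₁ = (z₂/z₁)^α ⇒ α = ln(V₂/V₁) / ln(z₂/z₁)
α = ln(3.49/2.5) / ln(51.0/15.0) = ln(1.3960) / ln(3.4000)
  = 0.33361 / 1.22378 = 0.27261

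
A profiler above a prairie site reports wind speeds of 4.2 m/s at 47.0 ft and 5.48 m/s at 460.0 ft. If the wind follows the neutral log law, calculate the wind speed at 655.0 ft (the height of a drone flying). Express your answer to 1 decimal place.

5.7 m/s

Log law: V ∝ ln(z/z₀). From the pair, with r = V₁/V₂ = 0.76642,
ln z₀ = (ln z₁ − r·ln z₂)/(1 − r) = (3.8501 − 0.76642×6.1312)/0.23358 = -3.6346 → z₀ = 0.02639 ft
V₃ = V₁ · ln(z₃/z₀)/ln(z₁/z₀) = 4.2 × 10.1193/7.4848 = 5.6783 m/s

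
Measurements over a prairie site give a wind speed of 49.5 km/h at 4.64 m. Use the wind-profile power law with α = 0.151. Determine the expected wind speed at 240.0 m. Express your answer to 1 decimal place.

Power-law profile: V₂ = V₁ · (z₂/z₁)^α
V₂ = 49.5 × (240.0/4.64)^0.151 = 49.5 × (51.7241)^0.151
    = 49.5 × 1.8145 = 89.8200 km/h

89.8 km/h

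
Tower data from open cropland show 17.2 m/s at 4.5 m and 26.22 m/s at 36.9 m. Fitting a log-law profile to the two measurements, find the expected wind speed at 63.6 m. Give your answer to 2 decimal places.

Log law: V ∝ ln(z/z₀). From the pair, with r = V₁/V₂ = 0.65599,
ln z₀ = (ln z₁ − r·ln z₂)/(1 − r) = (1.5041 − 0.65599×3.6082)/0.34401 = -2.5082 → z₀ = 0.08141 m
V₃ = V₁ · ln(z₃/z₀)/ln(z₁/z₀) = 17.2 × 6.6609/4.0123 = 28.5537 m/s

28.55 m/s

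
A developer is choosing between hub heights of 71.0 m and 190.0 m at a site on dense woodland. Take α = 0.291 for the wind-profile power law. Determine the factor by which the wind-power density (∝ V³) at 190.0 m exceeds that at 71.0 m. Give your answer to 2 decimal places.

Speed ratio: V_B/V_A = (z_B/z_A)^α = (190.0/71.0)^0.291 = (2.6761)^0.291 = 1.33168
Power-density ratio: P_B/P_A = (V_B/V_A)³ = (1.33168)³ = 2.36158

2.36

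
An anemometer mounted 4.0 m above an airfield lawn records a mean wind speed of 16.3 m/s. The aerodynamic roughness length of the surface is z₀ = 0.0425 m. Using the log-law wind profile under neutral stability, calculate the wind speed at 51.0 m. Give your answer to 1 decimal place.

Log law: V(z) ∝ ln(z/z₀), so V₂/V₁ = ln(z₂/z₀) / ln(z₁/z₀).
ln(51.0/0.0425) = 7.0901, ln(4.0/0.0425) = 4.5445
V₂ = 16.3 × 7.0901/4.5445 = 16.3 × 1.5601 = 25.4301 m/s

25.4 m/s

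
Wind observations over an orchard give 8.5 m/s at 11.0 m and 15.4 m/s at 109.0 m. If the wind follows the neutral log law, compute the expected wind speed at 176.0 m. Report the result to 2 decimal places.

Log law: V ∝ ln(z/z₀). From the pair, with r = V₁/V₂ = 0.55195,
ln z₀ = (ln z₁ − r·ln z₂)/(1 − r) = (2.3979 − 0.55195×4.6913)/0.44805 = -0.4274 → z₀ = 0.6522 m
V₃ = V₁ · ln(z₃/z₀)/ln(z₁/z₀) = 8.5 × 5.5979/2.8253 = 16.8415 m/s

16.84 m/s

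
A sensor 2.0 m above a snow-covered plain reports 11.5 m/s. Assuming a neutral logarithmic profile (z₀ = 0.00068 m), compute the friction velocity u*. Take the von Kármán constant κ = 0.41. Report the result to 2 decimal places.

Log law: V(z) = (u*/κ) · ln(z/z₀) ⇒ u* = κ · V / ln(z/z₀)
u* = 0.41 × 11.5 / ln(2.0/0.00068) = 0.41 × 11.5 / 7.9866
   = 4.7150 / 7.9866 = 0.5904 m/s

u* ≈ 0.59 m/s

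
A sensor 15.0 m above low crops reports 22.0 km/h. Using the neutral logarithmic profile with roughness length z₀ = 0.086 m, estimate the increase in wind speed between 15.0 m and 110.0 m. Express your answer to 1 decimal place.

Log law: V₂ = V₁ · ln(z₂/z₀)/ln(z₁/z₀) = 22.0 × 7.1539/5.1615 = 30.4925 km/h
ΔV = 30.4925 − 22.0 = 8.4925 km/h

8.5 km/h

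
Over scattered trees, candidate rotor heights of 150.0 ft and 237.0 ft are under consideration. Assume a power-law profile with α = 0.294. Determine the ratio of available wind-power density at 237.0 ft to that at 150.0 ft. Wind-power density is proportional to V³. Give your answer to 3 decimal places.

Speed ratio: V_B/V_A = (z_B/z_A)^α = (237.0/150.0)^0.294 = (1.5800)^0.294 = 1.14395
Power-density ratio: P_B/P_A = (V_B/V_A)³ = (1.14395)³ = 1.49698

1.497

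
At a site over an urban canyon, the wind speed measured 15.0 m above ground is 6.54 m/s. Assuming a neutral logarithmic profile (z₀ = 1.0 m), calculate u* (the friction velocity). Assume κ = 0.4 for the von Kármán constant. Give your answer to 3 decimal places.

u* ≈ 0.966 m/s

Log law: V(z) = (u*/κ) · ln(z/z₀) ⇒ u* = κ · V / ln(z/z₀)
u* = 0.4 × 6.54 / ln(15.0/1.0) = 0.4 × 6.54 / 2.7081
   = 2.6160 / 2.7081 = 0.9660 m/s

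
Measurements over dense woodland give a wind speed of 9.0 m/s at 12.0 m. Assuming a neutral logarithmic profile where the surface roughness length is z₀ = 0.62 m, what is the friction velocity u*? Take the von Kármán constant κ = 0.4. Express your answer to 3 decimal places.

u* ≈ 1.215 m/s

Log law: V(z) = (u*/κ) · ln(z/z₀) ⇒ u* = κ · V / ln(z/z₀)
u* = 0.4 × 9.0 / ln(12.0/0.62) = 0.4 × 9.0 / 2.9629
   = 3.6000 / 2.9629 = 1.2150 m/s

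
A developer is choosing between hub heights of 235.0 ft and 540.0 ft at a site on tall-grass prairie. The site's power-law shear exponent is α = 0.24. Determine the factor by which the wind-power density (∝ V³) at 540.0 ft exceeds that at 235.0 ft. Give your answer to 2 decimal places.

1.82

Speed ratio: V_B/V_A = (z_B/z_A)^α = (540.0/235.0)^0.24 = (2.2979)^0.24 = 1.22101
Power-density ratio: P_B/P_A = (V_B/V_A)³ = (1.22101)³ = 1.82035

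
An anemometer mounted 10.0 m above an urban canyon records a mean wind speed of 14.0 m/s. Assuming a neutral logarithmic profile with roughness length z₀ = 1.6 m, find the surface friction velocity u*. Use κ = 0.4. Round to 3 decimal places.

Log law: V(z) = (u*/κ) · ln(z/z₀) ⇒ u* = κ · V / ln(z/z₀)
u* = 0.4 × 14.0 / ln(10.0/1.6) = 0.4 × 14.0 / 1.8326
   = 5.6000 / 1.8326 = 3.0558 m/s

u* ≈ 3.056 m/s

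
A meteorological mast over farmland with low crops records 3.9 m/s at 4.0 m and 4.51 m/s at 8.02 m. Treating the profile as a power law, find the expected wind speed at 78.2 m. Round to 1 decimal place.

First find α: α = ln(V₂/V₁)/ln(z₂/z₁) = ln(4.51/3.9)/ln(8.02/4.0) = 0.14532/0.69564 = 0.2089
Extrapolate from 8.02 m to 78.2 m: V₃ = 4.51 × (78.2/8.02)^0.2089 = 4.51 × 1.6092 = 7.2575 m/s

7.3 m/s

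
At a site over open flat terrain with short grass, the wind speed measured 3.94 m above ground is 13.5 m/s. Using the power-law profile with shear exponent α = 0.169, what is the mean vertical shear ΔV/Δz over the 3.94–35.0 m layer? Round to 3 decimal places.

Power law: V₂ = V₁ · (z₂/z₁)^α = 13.5 × (8.8832)^0.169 = 19.5273 m/s
ΔV/Δz = (19.5273 − 13.5)/(35.0 − 3.94) = 6.0273/31.0600 = 0.19405 m/s/m

0.194 m/s/m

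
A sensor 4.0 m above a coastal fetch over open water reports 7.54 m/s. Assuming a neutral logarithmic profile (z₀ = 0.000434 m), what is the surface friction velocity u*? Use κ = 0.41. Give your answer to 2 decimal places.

Log law: V(z) = (u*/κ) · ln(z/z₀) ⇒ u* = κ · V / ln(z/z₀)
u* = 0.41 × 7.54 / ln(4.0/0.000434) = 0.41 × 7.54 / 9.1288
   = 3.0914 / 9.1288 = 0.3386 m/s

u* ≈ 0.34 m/s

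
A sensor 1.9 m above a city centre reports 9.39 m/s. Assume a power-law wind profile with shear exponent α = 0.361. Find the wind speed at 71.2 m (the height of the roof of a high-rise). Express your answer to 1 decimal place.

Power-law profile: V₂ = V₁ · (z₂/z₁)^α
V₂ = 9.39 × (71.2/1.9)^0.361 = 9.39 × (37.4737)^0.361
    = 9.39 × 3.6993 = 34.7361 m/s

34.7 m/s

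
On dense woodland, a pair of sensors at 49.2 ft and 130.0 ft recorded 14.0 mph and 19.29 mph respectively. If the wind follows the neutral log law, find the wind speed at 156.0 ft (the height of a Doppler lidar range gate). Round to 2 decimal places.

Log law: V ∝ ln(z/z₀). From the pair, with r = V₁/V₂ = 0.72576,
ln z₀ = (ln z₁ − r·ln z₂)/(1 − r) = (3.8959 − 0.72576×4.8675)/0.27424 = 1.3244 → z₀ = 3.760 ft
V₃ = V₁ · ln(z₃/z₀)/ln(z₁/z₀) = 14.0 × 3.7254/2.5715 = 20.2826 mph

20.28 mph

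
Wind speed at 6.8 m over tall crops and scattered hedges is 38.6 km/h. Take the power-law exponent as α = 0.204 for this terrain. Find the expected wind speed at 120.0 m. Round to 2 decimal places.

69.33 km/h

Power-law profile: V₂ = V₁ · (z₂/z₁)^α
V₂ = 38.6 × (120.0/6.8)^0.204 = 38.6 × (17.6471)^0.204
    = 38.6 × 1.7961 = 69.3280 km/h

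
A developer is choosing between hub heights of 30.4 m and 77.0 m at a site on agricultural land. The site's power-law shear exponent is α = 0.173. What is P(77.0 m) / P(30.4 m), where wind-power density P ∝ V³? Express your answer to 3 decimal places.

1.620

Speed ratio: V_B/V_A = (z_B/z_A)^α = (77.0/30.4)^0.173 = (2.5329)^0.173 = 1.17443
Power-density ratio: P_B/P_A = (V_B/V_A)³ = (1.17443)³ = 1.61986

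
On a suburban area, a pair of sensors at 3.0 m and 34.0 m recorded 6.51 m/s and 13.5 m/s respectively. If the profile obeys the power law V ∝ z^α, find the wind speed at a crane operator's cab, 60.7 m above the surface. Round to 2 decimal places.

16.07 m/s

First find α: α = ln(V₂/V₁)/ln(z₂/z₁) = ln(13.5/6.51)/ln(34.0/3.0) = 0.72935/2.42775 = 0.3004
Extrapolate from 34.0 m to 60.7 m: V₃ = 13.5 × (60.7/34.0)^0.3004 = 13.5 × 1.1902 = 16.0677 m/s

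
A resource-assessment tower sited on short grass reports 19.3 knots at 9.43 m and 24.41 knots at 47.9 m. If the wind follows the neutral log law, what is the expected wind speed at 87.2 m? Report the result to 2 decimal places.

26.29 knots

Log law: V ∝ ln(z/z₀). From the pair, with r = V₁/V₂ = 0.79066,
ln z₀ = (ln z₁ − r·ln z₂)/(1 − r) = (2.2439 − 0.79066×3.8691)/0.20934 = -3.8944 → z₀ = 0.02036 m
V₃ = V₁ · ln(z₃/z₀)/ln(z₁/z₀) = 19.3 × 8.3626/6.1383 = 26.2936 knots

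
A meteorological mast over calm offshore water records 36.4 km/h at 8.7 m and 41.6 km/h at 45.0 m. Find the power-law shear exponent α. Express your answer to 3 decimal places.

α ≈ 0.081

Power law: V₂/V₁ = (z₂/z₁)^α ⇒ α = ln(V₂/V₁) / ln(z₂/z₁)
α = ln(41.6/36.4) / ln(45.0/8.7) = ln(1.1429) / ln(5.1724)
  = 0.13353 / 1.64334 = 0.08126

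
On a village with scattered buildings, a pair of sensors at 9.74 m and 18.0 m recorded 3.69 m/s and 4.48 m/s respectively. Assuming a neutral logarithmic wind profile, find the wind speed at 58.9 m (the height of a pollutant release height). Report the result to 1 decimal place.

6.0 m/s

Log law: V ∝ ln(z/z₀). From the pair, with r = V₁/V₂ = 0.82366,
ln z₀ = (ln z₁ − r·ln z₂)/(1 − r) = (2.2762 − 0.82366×2.8904)/0.17634 = -0.5923 → z₀ = 0.5531 m
V₃ = V₁ · ln(z₃/z₀)/ln(z₁/z₀) = 3.69 × 4.6681/2.8685 = 6.0050 m/s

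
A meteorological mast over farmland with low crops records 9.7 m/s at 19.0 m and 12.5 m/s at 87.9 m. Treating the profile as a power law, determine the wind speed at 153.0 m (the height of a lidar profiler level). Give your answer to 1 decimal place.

13.7 m/s

First find α: α = ln(V₂/V₁)/ln(z₂/z₁) = ln(12.5/9.7)/ln(87.9/19.0) = 0.25360/1.53176 = 0.1656
Extrapolate from 87.9 m to 153.0 m: V₃ = 12.5 × (153.0/87.9)^0.1656 = 12.5 × 1.0961 = 13.7013 m/s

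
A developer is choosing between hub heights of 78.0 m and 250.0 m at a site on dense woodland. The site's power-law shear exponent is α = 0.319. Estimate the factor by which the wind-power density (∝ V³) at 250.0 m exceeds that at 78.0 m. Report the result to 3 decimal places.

Speed ratio: V_B/V_A = (z_B/z_A)^α = (250.0/78.0)^0.319 = (3.2051)^0.319 = 1.44999
Power-density ratio: P_B/P_A = (V_B/V_A)³ = (1.44999)³ = 3.04856

3.049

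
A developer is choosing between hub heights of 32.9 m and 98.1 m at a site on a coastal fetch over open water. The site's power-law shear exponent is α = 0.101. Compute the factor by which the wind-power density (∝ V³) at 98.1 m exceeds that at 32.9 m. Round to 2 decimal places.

Speed ratio: V_B/V_A = (z_B/z_A)^α = (98.1/32.9)^0.101 = (2.9818)^0.101 = 1.11666
Power-density ratio: P_B/P_A = (V_B/V_A)³ = (1.11666)³ = 1.39240

1.39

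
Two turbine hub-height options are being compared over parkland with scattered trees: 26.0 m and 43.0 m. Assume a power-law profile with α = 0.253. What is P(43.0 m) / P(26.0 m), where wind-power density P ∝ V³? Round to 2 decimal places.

Speed ratio: V_B/V_A = (z_B/z_A)^α = (43.0/26.0)^0.253 = (1.6538)^0.253 = 1.13574
Power-density ratio: P_B/P_A = (V_B/V_A)³ = (1.13574)³ = 1.46500

1.47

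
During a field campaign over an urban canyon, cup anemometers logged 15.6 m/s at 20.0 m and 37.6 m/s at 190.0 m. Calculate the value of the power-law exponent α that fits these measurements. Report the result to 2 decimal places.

Power law: V₂/V₁ = (z₂/z₁)^α ⇒ α = ln(V₂/V₁) / ln(z₂/z₁)
α = ln(37.6/15.6) / ln(190.0/20.0) = ln(2.4103) / ln(9.5000)
  = 0.87973 / 2.25129 = 0.39077

α ≈ 0.39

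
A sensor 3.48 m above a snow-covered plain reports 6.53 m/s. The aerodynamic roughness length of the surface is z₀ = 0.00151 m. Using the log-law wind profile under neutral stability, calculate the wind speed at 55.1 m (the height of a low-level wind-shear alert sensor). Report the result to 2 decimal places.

Log law: V(z) ∝ ln(z/z₀), so V₂/V₁ = ln(z₂/z₀) / ln(z₁/z₀).
ln(55.1/0.00151) = 10.5048, ln(3.48/0.00151) = 7.7427
V₂ = 6.53 × 10.5048/7.7427 = 6.53 × 1.3567 = 8.8595 m/s

8.86 m/s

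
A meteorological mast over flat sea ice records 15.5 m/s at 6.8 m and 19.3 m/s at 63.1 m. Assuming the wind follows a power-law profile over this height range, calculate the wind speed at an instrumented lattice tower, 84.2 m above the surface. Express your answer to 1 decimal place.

19.9 m/s

First find α: α = ln(V₂/V₁)/ln(z₂/z₁) = ln(19.3/15.5)/ln(63.1/6.8) = 0.21927/2.22780 = 0.0984
Extrapolate from 63.1 m to 84.2 m: V₃ = 19.3 × (84.2/63.1)^0.0984 = 19.3 × 1.0288 = 19.8558 m/s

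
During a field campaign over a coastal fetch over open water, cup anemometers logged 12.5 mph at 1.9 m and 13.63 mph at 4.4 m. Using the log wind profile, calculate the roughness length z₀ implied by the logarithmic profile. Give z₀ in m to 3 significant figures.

z₀ ≈ 0.000176 m

Log law: V(z) ∝ ln(z/z₀). With r = V₁/V₂ = 12.5/13.63 = 0.91709,
r · ln(z₂/z₀) = ln(z₁/z₀) ⇒ ln z₀ = (ln z₁ − r·ln z₂)/(1 − r)
ln z₀ = (0.64185 − 0.91709×1.48160) / 0.08291 = -8.6474
z₀ = exp(-8.6474) = 0.0001756 m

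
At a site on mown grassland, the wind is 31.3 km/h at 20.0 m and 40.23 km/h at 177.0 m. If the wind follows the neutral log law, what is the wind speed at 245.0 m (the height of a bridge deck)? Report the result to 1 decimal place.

Log law: V ∝ ln(z/z₀). From the pair, with r = V₁/V₂ = 0.77803,
ln z₀ = (ln z₁ − r·ln z₂)/(1 − r) = (2.9957 − 0.77803×5.1761)/0.22197 = -4.6467 → z₀ = 0.009593 m
V₃ = V₁ · ln(z₃/z₀)/ln(z₁/z₀) = 31.3 × 10.1480/7.6424 = 41.5615 km/h

41.6 km/h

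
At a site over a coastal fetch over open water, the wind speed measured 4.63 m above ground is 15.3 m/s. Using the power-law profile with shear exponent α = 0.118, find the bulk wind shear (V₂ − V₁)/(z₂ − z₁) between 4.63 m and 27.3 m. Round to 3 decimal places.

Power law: V₂ = V₁ · (z₂/z₁)^α = 15.3 × (5.8963)^0.118 = 18.8634 m/s
ΔV/Δz = (18.8634 − 15.3)/(27.3 − 4.63) = 3.5634/22.6700 = 0.15719 m/s/m

0.157 m/s/m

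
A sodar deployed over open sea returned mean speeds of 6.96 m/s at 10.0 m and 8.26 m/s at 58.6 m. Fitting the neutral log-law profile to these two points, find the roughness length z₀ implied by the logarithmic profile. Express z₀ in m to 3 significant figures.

Log law: V(z) ∝ ln(z/z₀). With r = V₁/V₂ = 6.96/8.26 = 0.84262,
r · ln(z₂/z₀) = ln(z₁/z₀) ⇒ ln z₀ = (ln z₁ − r·ln z₂)/(1 − r)
ln z₀ = (2.30259 − 0.84262×4.07073) / 0.15738 = -7.1638
z₀ = exp(-7.1638) = 0.0007741 m

z₀ ≈ 0.000774 m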